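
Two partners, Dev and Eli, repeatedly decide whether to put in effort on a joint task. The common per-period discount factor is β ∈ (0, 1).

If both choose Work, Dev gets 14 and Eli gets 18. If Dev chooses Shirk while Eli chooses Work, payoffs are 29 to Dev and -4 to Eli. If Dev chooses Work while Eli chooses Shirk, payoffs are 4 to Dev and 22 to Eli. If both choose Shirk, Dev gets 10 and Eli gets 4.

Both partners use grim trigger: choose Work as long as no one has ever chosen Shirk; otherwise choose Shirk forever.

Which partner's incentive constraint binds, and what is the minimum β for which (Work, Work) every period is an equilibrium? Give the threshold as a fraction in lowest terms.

Dev; β ≥ 15/19

Dev's threshold: (29−14)/(29−10) = 15/19.
Eli's threshold: (22−18)/(22−4) = 2/9.
15/19 > 2/9, so Dev binds and β* = 15/19.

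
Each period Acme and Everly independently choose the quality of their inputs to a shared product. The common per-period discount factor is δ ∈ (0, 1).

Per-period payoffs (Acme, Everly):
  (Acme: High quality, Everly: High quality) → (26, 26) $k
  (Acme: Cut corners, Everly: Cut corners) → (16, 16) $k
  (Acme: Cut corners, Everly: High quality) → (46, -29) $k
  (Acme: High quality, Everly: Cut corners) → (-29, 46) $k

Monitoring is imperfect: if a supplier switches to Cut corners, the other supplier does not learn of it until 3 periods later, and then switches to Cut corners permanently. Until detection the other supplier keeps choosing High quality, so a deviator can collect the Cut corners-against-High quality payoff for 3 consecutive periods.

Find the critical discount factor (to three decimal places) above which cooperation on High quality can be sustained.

0.874

The best deviation is to choose Cut corners for all 3 undetected periods, earning 46 each, then 16 forever once detected.
Deviation value: 46(1−δ^3)/(1−δ) + 16δ^3/(1−δ); cooperation value: 26/(1−δ).
IC: 26 ≥ 46(1−δ^3) + 16δ^3 = 46 − 30δ^3.
So δ^3 ≥ 20/30 = 2/3, giving δ ≥ (2/3)^(1/3) ≈ 0.874.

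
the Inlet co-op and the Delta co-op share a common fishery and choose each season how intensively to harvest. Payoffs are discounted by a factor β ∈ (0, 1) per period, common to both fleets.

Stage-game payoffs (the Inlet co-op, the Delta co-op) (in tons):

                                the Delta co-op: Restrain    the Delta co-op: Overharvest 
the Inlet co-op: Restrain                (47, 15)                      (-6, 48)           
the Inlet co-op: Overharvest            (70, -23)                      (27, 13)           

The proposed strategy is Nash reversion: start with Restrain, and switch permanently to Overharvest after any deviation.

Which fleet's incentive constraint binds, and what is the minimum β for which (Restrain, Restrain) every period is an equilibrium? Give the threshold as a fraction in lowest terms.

the Delta co-op; β ≥ 33/35

For the Inlet co-op: deviation gain 70−47 = 23, per-period punishment loss 47−27 = 20. IC gives β ≥ 23/43.
For the Delta co-op: gain 33, loss 2 per period, so β ≥ 33/35.
The tighter constraint is the Delta co-op's, so cooperation needs β ≥ 33/35.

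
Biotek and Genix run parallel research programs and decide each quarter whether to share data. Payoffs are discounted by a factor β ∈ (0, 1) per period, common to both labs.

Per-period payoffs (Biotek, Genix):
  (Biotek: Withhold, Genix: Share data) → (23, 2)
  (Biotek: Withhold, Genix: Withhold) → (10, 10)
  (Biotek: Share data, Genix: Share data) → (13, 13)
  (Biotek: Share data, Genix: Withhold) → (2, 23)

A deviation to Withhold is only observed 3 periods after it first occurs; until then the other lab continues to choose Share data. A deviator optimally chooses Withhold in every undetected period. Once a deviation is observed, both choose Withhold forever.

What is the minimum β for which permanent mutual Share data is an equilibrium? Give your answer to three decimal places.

Deviating for the 3 undetected periods gains 23−13 = 10 per period over cooperation, then loses 13−10 = 3 per period forever once punishment starts.
Gain: 10(1 + β + … + β^2); loss: 3·β^3/(1−β).
No profitable deviation ⇔ 10(1−β^3) ≤ 3·β^3, i.e. β^3 ≥ 10/(10+3) = 10/13.
Hence β ≥ (10/13)^(1/3) ≈ 0.916.

0.916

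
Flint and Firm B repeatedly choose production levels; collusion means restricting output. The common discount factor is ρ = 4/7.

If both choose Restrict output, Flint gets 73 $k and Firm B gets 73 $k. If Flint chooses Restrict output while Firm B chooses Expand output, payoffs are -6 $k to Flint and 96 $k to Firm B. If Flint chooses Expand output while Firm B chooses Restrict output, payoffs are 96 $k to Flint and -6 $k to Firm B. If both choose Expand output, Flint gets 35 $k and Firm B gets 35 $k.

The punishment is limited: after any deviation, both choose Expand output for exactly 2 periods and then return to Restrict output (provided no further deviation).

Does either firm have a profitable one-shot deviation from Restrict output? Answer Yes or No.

No

Comparing payoff streams over the 3 periods until play realigns: cooperate → 73(1+ρ+…+ρ^2); deviate → 96 + 35(ρ+…+ρ^2).
Cooperation is sustained iff (73−35)(ρ+…+ρ^2) ≥ 96−73.
ρ+…+ρ^2 = 4/7·(1−(4/7)^2)/(1−4/7) = 0.8980, and (96−73)/(73−35) = 0.6053.
0.8980 ≥ 0.6053, so cooperation is sustainable.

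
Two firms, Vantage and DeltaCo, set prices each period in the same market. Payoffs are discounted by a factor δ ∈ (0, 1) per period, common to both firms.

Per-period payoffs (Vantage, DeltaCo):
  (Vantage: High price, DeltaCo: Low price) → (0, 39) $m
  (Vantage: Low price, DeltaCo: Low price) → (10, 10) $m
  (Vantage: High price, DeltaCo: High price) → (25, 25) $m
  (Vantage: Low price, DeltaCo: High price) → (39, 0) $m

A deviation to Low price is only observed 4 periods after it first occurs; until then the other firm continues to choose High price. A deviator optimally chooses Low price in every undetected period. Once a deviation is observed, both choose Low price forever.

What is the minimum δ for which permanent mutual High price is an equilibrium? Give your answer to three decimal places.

A deviator earns 39 for 4 periods, then 10 forever; cooperating earns 25 forever. Multiplying the IC by (1−δ):
25 ≥ 39(1−δ^4) + 10δ^4, so 29·δ^4 ≥ 14 and δ^4 ≥ 14/29.
δ ≥ (14/29)^(1/4) ≈ 0.834.

0.834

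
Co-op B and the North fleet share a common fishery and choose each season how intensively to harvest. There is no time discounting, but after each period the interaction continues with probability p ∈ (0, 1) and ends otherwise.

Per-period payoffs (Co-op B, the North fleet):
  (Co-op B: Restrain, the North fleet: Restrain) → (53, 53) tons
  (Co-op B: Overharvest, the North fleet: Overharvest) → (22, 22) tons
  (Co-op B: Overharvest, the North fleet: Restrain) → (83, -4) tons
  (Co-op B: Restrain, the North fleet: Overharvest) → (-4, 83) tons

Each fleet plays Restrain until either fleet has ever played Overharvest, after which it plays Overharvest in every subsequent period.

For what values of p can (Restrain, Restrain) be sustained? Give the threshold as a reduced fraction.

Expected cooperation value is 53 + p·53 + p²·53 + … = 53/(1−p); deviation gives 83 + p·22/(1−p).
53 ≥ 83(1−p) + 22p ⇒ 61p ≥ 30 ⇒ p ≥ 30/61.

30/61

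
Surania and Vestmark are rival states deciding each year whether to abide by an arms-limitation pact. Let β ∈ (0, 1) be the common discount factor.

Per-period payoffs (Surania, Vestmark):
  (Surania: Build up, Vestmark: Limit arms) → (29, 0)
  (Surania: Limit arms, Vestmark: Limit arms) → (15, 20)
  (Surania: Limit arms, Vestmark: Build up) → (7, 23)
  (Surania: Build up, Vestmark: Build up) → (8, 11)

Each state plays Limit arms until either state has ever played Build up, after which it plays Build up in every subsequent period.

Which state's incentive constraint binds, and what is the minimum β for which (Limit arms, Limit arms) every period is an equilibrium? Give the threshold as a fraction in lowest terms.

Surania: cooperation gives 15 each period; deviation gives 29 once then 8 forever.
  15/(1−β) ≥ 29 + 8β/(1−β) ⇒ β ≥ 14/21 = 2/3.
Vestmark: cooperation gives 20 each period; deviation gives 23 once then 11 forever.
  β ≥ 3/12 = 1/4.
Both must hold, so the binding constraint is Surania's: β ≥ 2/3.

Surania; β ≥ 2/3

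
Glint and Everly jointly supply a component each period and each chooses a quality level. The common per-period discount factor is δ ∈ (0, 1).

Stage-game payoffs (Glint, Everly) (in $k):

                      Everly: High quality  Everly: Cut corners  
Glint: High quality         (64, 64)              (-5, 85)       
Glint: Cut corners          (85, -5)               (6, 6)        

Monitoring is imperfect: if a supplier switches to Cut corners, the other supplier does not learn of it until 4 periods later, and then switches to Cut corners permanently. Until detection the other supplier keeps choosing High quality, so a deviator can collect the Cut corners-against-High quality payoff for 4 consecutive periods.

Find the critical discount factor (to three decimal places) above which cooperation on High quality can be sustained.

0.718

Deviating for the 4 undetected periods gains 85−64 = 21 per period over cooperation, then loses 64−6 = 58 per period forever once punishment starts.
Gain: 21(1 + δ + … + δ^3); loss: 58·δ^4/(1−δ).
No profitable deviation ⇔ 21(1−δ^4) ≤ 58·δ^4, i.e. δ^4 ≥ 21/(21+58) = 21/79.
Hence δ ≥ (21/79)^(1/4) ≈ 0.718.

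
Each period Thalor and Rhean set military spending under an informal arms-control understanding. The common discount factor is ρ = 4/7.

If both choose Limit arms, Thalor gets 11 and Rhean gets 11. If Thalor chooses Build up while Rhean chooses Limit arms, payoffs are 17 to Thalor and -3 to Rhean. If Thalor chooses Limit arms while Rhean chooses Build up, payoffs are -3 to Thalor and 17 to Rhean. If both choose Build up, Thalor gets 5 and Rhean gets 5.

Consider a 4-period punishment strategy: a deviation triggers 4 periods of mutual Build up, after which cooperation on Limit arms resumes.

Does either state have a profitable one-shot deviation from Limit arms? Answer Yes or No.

No

IC: ρ+…+ρ^4 ≥ (17−11)/(11−5) = 1.
At ρ = 4/7: partial sum = 1.1912 ≥ 1.0000. Cooperation sustainable.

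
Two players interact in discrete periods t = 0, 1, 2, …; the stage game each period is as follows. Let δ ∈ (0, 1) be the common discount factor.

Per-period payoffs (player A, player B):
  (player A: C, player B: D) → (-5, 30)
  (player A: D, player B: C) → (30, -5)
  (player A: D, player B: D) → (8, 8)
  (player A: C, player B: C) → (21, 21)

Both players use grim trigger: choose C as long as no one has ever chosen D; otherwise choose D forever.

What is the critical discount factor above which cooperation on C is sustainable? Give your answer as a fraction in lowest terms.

9/22

Under grim trigger the critical discount factor is (T−C)/(T−P) with T = 30, C = 21, P = 8.
δ* = (30−21)/(30−8) = 9/22.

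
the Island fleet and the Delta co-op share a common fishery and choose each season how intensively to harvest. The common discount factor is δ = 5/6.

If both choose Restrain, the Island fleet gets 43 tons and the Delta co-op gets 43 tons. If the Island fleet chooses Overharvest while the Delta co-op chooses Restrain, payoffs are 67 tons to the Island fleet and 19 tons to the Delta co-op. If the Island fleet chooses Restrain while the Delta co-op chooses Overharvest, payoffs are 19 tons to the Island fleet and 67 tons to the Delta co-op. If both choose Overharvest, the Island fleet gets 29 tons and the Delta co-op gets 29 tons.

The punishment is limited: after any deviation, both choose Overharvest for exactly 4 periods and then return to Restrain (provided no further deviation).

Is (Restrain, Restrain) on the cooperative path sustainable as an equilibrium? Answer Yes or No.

Yes

A one-shot deviation gives 67 now, then 29 for 4 periods, then back to 43.
Gain from deviating: (67−43) today; loss: (43−29) in each of the next 4 periods.
No-deviation condition: (43−29)(δ+…+δ^4) ≥ 67−43, i.e. δ+…+δ^4 ≥ 12/7.
At δ = 5/6: δ+…+δ^4 = 2.5887 ≥ 1.7143.
So cooperation is sustainable.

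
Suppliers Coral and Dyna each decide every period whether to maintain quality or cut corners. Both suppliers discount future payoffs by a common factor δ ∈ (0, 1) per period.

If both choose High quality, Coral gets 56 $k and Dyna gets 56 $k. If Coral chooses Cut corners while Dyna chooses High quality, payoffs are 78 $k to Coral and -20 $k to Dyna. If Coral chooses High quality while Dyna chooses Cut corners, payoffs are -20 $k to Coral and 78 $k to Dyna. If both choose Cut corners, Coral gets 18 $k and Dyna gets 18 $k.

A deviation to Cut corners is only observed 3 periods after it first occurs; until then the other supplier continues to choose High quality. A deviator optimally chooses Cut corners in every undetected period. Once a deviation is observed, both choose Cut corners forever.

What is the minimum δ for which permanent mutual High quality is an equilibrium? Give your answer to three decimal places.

0.716

The best deviation is to choose Cut corners for all 3 undetected periods, earning 78 each, then 18 forever once detected.
Deviation value: 78(1−δ^3)/(1−δ) + 18δ^3/(1−δ); cooperation value: 56/(1−δ).
IC: 56 ≥ 78(1−δ^3) + 18δ^3 = 78 − 60δ^3.
So δ^3 ≥ 22/60 = 11/30, giving δ ≥ (11/30)^(1/3) ≈ 0.716.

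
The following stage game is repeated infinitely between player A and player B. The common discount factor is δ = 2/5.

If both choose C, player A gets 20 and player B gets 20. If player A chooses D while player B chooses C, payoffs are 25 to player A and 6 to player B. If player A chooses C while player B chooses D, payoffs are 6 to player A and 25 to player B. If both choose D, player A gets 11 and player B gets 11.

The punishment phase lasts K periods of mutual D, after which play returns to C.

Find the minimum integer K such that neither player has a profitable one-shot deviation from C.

2

No profitable deviation requires (20−11)(δ+…+δ^K) ≥ 25−20, i.e. δ+…+δ^K ≥ 5/9 ≈ 0.5556.
With δ = 2/5, the partial sums are K=1: 0.4000, K=2: 0.5600.
K = 2 is the first length at which the sum reaches 0.5556.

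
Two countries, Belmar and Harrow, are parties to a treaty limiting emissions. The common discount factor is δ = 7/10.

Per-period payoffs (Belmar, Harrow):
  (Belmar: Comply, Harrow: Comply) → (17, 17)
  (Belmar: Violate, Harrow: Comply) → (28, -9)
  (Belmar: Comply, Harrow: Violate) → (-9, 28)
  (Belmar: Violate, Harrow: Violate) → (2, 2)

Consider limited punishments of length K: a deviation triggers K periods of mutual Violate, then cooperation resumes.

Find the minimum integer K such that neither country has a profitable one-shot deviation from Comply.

No profitable deviation requires (17−2)(δ+…+δ^K) ≥ 28−17, i.e. δ+…+δ^K ≥ 11/15 ≈ 0.7333.
With δ = 7/10, the partial sums are K=1: 0.7000, K=2: 1.1900.
K = 2 is the first length at which the sum reaches 0.7333.

2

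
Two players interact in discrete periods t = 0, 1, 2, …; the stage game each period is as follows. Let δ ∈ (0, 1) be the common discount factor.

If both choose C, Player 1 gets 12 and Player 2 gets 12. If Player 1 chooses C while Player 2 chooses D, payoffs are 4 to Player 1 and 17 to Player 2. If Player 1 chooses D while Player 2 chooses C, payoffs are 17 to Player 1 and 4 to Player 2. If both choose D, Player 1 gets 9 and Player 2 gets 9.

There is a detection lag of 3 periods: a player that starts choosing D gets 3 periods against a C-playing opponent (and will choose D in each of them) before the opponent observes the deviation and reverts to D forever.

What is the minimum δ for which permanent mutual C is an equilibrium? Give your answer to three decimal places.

The best deviation is to choose D for all 3 undetected periods, earning 17 each, then 9 forever once detected.
Deviation value: 17(1−δ^3)/(1−δ) + 9δ^3/(1−δ); cooperation value: 12/(1−δ).
IC: 12 ≥ 17(1−δ^3) + 9δ^3 = 17 − 8δ^3.
So δ^3 ≥ 5/8, giving δ ≥ (5/8)^(1/3) ≈ 0.855.

0.855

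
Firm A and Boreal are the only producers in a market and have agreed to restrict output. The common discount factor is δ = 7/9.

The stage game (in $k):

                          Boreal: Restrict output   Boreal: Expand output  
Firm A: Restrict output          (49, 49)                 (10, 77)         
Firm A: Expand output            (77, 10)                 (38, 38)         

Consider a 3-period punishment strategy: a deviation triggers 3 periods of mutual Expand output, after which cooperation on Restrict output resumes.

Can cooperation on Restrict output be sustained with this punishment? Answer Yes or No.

A one-shot deviation gives 77 now, then 38 for 3 periods, then back to 49.
Gain from deviating: (77−49) today; loss: (49−38) in each of the next 3 periods.
No-deviation condition: (49−38)(δ+…+δ^3) ≥ 77−49, i.e. δ+…+δ^3 ≥ 28/11.
At δ = 7/9: δ+…+δ^3 = 1.8532 < 2.5455.
So cooperation is not sustainable.

No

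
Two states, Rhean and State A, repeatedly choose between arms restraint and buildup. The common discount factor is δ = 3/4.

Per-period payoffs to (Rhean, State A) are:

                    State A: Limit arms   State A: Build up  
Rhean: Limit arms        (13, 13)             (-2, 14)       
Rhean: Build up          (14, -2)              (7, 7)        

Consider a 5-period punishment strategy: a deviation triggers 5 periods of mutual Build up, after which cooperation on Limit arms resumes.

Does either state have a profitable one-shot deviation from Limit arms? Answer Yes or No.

IC: δ+…+δ^5 ≥ (14−13)/(13−7) = 1/6.
At δ = 3/4: partial sum = 2.2881 ≥ 0.1667. Cooperation sustainable.

No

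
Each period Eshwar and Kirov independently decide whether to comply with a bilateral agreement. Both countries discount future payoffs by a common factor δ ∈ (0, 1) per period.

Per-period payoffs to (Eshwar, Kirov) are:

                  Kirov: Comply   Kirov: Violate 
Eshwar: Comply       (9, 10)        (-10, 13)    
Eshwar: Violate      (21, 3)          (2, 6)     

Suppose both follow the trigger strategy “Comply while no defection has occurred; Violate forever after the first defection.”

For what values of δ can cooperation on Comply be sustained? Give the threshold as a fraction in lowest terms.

12/19

For Eshwar: deviation gain 21−9 = 12, per-period punishment loss 9−2 = 7. IC gives δ ≥ 12/19.
For Kirov: gain 3, loss 4 per period, so δ ≥ 3/7.
The tighter constraint is Eshwar's, so cooperation needs δ ≥ 12/19.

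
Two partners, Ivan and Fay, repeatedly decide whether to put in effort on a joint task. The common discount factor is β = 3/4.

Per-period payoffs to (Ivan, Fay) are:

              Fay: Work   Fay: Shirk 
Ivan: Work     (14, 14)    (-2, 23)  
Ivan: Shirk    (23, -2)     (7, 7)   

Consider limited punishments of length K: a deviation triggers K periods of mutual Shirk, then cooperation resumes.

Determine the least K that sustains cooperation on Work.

2

Need Σ_{k=1}^{K} β^k ≥ (23−14)/(14−7) = 1.2857 at β = 3/4.
At K = 1 the sum is 0.7500 < 1.2857; at K = 2 it is 1.3125 ≥ 1.2857.
So the minimum punishment length is K = 2.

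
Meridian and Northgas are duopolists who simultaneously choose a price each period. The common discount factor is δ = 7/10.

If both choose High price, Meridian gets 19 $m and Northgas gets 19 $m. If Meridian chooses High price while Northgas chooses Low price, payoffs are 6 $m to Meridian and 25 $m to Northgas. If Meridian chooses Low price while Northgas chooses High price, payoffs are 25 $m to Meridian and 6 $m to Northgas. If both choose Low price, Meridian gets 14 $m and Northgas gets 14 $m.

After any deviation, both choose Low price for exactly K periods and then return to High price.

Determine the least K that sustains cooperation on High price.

3

Need Σ_{k=1}^{K} δ^k ≥ (25−19)/(19−14) = 1.2000 at δ = 7/10.
At K = 2 the sum is 1.1900 < 1.2000; at K = 3 it is 1.5330 ≥ 1.2000.
So the minimum punishment length is K = 3.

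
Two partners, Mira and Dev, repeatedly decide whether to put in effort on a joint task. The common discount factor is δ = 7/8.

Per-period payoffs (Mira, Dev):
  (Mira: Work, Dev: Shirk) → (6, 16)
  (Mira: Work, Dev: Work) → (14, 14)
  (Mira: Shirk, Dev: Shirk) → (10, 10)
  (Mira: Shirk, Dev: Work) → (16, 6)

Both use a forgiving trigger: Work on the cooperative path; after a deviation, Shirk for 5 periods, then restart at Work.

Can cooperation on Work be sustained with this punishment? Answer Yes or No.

Yes

IC: δ+…+δ^5 ≥ (16−14)/(14−10) = 1/2.
At δ = 7/8: partial sum = 3.4096 ≥ 0.5000. Cooperation sustainable.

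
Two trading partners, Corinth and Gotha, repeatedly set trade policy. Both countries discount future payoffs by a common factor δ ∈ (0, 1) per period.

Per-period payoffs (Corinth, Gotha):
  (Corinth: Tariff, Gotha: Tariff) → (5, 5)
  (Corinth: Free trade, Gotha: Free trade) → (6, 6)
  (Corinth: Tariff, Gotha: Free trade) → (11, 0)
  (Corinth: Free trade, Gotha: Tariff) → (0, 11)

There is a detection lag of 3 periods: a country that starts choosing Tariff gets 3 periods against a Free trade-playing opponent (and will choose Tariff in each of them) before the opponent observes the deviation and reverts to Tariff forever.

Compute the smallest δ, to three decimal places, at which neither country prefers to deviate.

0.941

A deviator earns 11 for 3 periods, then 5 forever; cooperating earns 6 forever. Multiplying the IC by (1−δ):
6 ≥ 11(1−δ^3) + 5δ^3, so 6·δ^3 ≥ 5 and δ^3 ≥ 5/6.
δ ≥ (5/6)^(1/3) ≈ 0.941.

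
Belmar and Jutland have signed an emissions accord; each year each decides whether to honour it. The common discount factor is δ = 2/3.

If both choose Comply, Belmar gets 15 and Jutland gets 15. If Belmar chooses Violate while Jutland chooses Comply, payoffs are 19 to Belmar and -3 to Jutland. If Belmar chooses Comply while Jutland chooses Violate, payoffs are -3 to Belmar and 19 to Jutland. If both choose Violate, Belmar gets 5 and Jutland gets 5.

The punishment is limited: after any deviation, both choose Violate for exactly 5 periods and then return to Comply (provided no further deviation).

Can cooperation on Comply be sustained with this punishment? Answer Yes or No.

Yes

A one-shot deviation gives 19 now, then 5 for 5 periods, then back to 15.
Gain from deviating: (19−15) today; loss: (15−5) in each of the next 5 periods.
No-deviation condition: (15−5)(δ+…+δ^5) ≥ 19−15, i.e. δ+…+δ^5 ≥ 2/5.
At δ = 2/3: δ+…+δ^5 = 1.7366 ≥ 0.4000.
So cooperation is sustainable.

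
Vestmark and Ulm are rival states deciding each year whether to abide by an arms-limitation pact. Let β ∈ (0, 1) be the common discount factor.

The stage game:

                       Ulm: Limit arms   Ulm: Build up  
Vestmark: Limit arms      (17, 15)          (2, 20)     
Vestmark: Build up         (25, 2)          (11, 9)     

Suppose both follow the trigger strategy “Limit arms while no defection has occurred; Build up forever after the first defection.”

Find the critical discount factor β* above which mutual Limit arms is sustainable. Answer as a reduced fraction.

4/7

Vestmark: cooperation gives 17 each period; deviation gives 25 once then 11 forever.
  17/(1−β) ≥ 25 + 11β/(1−β) ⇒ β ≥ 8/14 = 4/7.
Ulm: cooperation gives 15 each period; deviation gives 20 once then 9 forever.
  β ≥ 5/11.
Both must hold, so the binding constraint is Vestmark's: β ≥ 4/7.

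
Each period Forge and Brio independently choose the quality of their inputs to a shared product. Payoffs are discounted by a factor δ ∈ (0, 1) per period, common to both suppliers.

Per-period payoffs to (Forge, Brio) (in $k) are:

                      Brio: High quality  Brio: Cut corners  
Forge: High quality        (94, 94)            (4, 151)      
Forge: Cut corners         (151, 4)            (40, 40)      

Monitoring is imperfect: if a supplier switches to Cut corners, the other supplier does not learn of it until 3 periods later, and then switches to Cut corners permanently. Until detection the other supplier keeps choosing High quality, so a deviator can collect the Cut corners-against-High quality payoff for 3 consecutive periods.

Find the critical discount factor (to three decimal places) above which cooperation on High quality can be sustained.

Deviating for the 3 undetected periods gains 151−94 = 57 per period over cooperation, then loses 94−40 = 54 per period forever once punishment starts.
Gain: 57(1 + δ + … + δ^2); loss: 54·δ^3/(1−δ).
No profitable deviation ⇔ 57(1−δ^3) ≤ 54·δ^3, i.e. δ^3 ≥ 57/(57+54) = 19/37.
Hence δ ≥ (19/37)^(1/3) ≈ 0.801.

0.801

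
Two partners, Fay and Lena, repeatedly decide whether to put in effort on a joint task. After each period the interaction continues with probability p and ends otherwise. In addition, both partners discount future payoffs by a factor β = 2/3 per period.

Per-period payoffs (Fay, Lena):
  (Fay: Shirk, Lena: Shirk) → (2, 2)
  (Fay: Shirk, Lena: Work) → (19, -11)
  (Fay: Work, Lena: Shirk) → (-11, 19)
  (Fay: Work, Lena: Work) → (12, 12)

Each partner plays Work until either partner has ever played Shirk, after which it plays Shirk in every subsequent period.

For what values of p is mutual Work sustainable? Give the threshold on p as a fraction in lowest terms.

With continuation probability p and discount β, the effective per-period discount factor is βp.
Grim-trigger IC: βp ≥ (19−12)/(19−2) = 7/17.
So p ≥ (7/17)/(2/3) = 21/34.

21/34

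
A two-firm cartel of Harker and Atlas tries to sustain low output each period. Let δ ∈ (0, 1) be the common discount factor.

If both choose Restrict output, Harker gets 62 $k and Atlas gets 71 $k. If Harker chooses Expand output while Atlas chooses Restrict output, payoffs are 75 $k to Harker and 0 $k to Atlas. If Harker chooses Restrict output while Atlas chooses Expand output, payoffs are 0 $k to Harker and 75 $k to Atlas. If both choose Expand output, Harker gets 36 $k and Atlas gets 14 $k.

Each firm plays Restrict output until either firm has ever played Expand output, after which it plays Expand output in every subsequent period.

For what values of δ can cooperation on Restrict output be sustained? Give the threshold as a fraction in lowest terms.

Harker's threshold: (75−62)/(75−36) = 1/3.
Atlas's threshold: (75−71)/(75−14) = 4/61.
1/3 > 4/61, so Harker binds and δ* = 1/3.

1/3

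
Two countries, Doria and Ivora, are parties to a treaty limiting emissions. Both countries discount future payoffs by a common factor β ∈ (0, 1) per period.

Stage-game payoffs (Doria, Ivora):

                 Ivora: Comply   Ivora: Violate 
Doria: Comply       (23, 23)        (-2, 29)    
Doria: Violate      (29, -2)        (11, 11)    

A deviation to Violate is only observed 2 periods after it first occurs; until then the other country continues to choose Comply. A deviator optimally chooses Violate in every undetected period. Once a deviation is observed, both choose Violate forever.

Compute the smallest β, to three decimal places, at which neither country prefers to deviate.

The best deviation is to choose Violate for all 2 undetected periods, earning 29 each, then 11 forever once detected.
Deviation value: 29(1−β^2)/(1−β) + 11β^2/(1−β); cooperation value: 23/(1−β).
IC: 23 ≥ 29(1−β^2) + 11β^2 = 29 − 18β^2.
So β^2 ≥ 6/18 = 1/3, giving β ≥ (1/3)^(1/2) ≈ 0.577.

0.577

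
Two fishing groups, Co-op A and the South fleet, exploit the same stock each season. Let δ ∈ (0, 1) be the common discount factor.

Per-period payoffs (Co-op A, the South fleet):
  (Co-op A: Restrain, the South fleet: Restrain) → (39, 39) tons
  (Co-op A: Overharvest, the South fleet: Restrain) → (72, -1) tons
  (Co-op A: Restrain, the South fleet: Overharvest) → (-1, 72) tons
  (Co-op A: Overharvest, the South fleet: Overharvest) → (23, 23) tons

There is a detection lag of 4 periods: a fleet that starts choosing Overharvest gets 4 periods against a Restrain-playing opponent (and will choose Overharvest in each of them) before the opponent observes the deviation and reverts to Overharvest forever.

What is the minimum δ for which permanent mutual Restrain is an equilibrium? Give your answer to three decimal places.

0.906

The best deviation is to choose Overharvest for all 4 undetected periods, earning 72 each, then 23 forever once detected.
Deviation value: 72(1−δ^4)/(1−δ) + 23δ^4/(1−δ); cooperation value: 39/(1−δ).
IC: 39 ≥ 72(1−δ^4) + 23δ^4 = 72 − 49δ^4.
So δ^4 ≥ 33/49, giving δ ≥ (33/49)^(1/4) ≈ 0.906.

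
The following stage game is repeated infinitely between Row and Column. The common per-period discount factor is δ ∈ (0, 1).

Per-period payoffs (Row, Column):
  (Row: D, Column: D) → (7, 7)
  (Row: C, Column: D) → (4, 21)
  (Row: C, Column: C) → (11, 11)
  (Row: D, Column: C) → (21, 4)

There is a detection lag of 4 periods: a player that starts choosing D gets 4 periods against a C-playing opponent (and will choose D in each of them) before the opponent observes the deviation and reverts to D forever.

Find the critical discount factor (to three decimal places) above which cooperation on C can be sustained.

0.919

Deviating for the 4 undetected periods gains 21−11 = 10 per period over cooperation, then loses 11−7 = 4 per period forever once punishment starts.
Gain: 10(1 + δ + … + δ^3); loss: 4·δ^4/(1−δ).
No profitable deviation ⇔ 10(1−δ^4) ≤ 4·δ^4, i.e. δ^4 ≥ 10/(10+4) = 5/7.
Hence δ ≥ (5/7)^(1/4) ≈ 0.919.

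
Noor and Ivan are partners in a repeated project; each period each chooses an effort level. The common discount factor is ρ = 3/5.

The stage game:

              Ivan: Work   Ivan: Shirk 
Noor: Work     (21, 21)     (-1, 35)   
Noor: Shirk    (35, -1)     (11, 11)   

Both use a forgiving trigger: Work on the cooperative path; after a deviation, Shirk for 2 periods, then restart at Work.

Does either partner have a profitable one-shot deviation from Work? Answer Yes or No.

Yes

IC: ρ+…+ρ^2 ≥ (35−21)/(21−11) = 7/5.
At ρ = 3/5: partial sum = 0.9600 < 1.4000. Cooperation not sustainable.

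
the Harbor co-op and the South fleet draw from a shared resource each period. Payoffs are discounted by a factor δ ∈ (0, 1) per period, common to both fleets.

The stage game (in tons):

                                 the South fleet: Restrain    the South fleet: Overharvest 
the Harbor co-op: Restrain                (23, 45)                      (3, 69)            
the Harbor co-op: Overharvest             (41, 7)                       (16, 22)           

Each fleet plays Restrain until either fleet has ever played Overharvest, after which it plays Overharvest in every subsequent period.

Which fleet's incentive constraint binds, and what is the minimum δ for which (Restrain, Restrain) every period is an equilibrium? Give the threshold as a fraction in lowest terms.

the Harbor co-op; δ ≥ 18/25

For the Harbor co-op: deviation gain 41−23 = 18, per-period punishment loss 23−16 = 7. IC gives δ ≥ 18/25.
For the South fleet: gain 24, loss 23 per period, so δ ≥ 24/47.
The tighter constraint is the Harbor co-op's, so cooperation needs δ ≥ 18/25.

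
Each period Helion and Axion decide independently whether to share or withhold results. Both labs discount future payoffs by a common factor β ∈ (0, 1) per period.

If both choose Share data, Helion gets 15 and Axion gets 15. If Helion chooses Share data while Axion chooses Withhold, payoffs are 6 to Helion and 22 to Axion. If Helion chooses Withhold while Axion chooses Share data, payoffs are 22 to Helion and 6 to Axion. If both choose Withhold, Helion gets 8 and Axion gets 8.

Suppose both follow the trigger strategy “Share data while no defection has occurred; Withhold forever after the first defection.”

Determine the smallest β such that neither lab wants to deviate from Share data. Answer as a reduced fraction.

1/2

15/(1−β) ≥ 22 + 8β/(1−β)
15 ≥ 22 − 14β
β ≥ 7/14 = 1/2.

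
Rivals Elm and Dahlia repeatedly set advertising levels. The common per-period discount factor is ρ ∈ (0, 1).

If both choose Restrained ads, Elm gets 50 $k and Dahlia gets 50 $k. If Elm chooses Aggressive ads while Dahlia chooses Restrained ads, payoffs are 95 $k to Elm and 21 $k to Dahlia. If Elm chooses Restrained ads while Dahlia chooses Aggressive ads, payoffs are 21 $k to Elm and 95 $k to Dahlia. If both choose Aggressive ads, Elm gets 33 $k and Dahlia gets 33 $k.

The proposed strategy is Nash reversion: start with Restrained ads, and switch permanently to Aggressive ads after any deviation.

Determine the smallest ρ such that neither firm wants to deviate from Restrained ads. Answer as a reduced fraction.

45/62

Cooperation forever yields 50 each period: 50/(1−ρ).
Deviating yields 95 once, then 33 forever: 95 + 33ρ/(1−ρ).
No profitable deviation requires 50/(1−ρ) ≥ 95 + 33ρ/(1−ρ).
Multiplying by (1−ρ): 50 ≥ 95(1−ρ) + 33ρ = 95 − 62ρ.
So 62ρ ≥ 45, i.e. ρ ≥ 45/62.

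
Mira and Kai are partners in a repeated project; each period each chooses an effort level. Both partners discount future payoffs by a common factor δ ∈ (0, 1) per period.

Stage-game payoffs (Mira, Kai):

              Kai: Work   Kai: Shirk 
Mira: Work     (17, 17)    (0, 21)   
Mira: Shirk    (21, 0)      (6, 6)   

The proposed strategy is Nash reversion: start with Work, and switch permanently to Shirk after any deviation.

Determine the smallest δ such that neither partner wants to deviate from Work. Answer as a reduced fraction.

Under grim trigger the critical discount factor is (T−C)/(T−P) with T = 21, C = 17, P = 6.
δ* = (21−17)/(21−6) = 4/15.

4/15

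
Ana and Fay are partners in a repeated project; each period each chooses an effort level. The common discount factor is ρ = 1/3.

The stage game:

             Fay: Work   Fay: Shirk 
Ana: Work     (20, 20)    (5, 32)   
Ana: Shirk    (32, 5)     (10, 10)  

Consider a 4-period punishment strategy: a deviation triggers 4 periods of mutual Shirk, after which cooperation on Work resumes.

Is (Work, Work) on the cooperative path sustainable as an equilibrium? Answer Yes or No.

No

A one-shot deviation gives 32 now, then 10 for 4 periods, then back to 20.
Gain from deviating: (32−20) today; loss: (20−10) in each of the next 4 periods.
No-deviation condition: (20−10)(ρ+…+ρ^4) ≥ 32−20, i.e. ρ+…+ρ^4 ≥ 6/5.
At ρ = 1/3: ρ+…+ρ^4 = 0.4938 < 1.2000.
So cooperation is not sustainable.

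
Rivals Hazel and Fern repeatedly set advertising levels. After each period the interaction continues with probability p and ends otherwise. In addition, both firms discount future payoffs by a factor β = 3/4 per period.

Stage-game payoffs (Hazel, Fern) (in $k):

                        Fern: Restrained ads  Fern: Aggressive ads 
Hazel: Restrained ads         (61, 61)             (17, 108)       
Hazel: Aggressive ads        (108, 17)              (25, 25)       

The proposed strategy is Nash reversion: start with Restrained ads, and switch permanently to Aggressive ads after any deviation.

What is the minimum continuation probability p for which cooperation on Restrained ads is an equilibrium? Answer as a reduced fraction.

188/249

Expected continuation weight on next period's payoff is β·p = 3/4·p, which plays the role of the discount factor.
Cooperation requires 3/4·p ≥ (108−61)/(108−25) = 47/83, hence p ≥ 188/249.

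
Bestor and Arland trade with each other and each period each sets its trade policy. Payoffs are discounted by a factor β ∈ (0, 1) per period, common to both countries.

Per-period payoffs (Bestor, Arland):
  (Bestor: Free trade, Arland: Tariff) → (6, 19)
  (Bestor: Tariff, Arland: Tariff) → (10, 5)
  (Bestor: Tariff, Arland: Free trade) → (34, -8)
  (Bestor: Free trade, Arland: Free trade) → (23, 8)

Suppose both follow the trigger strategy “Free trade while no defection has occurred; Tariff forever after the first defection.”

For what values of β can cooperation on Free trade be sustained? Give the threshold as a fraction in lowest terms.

For Bestor: deviation gain 34−23 = 11, per-period punishment loss 23−10 = 13. IC gives β ≥ 11/24.
For Arland: gain 11, loss 3 per period, so β ≥ 11/14.
The tighter constraint is Arland's, so cooperation needs β ≥ 11/14.

11/14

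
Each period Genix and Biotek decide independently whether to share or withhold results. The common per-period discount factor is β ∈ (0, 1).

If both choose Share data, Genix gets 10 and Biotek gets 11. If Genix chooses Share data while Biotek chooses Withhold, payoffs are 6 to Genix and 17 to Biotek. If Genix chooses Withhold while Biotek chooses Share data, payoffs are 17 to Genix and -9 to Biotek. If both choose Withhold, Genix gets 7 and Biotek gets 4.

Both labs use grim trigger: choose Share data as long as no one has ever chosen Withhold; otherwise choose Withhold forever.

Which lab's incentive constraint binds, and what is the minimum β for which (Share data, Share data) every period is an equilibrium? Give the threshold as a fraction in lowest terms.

Genix; β ≥ 7/10

Genix: cooperation gives 10 each period; deviation gives 17 once then 7 forever.
  10/(1−β) ≥ 17 + 7β/(1−β) ⇒ β ≥ 7/10.
Biotek: cooperation gives 11 each period; deviation gives 17 once then 4 forever.
  β ≥ 6/13.
Both must hold, so the binding constraint is Genix's: β ≥ 7/10.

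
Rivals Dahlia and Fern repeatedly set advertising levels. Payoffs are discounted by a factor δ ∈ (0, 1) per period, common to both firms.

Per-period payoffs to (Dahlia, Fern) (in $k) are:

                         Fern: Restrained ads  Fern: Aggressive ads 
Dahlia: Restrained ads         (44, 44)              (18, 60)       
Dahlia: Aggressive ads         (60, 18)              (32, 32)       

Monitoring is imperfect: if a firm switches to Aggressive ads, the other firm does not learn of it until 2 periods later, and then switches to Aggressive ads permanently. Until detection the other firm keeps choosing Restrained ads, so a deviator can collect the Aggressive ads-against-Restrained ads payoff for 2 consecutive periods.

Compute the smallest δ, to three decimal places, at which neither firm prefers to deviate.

Deviating for the 2 undetected periods gains 60−44 = 16 per period over cooperation, then loses 44−32 = 12 per period forever once punishment starts.
Gain: 16(1 + δ + … + δ^1); loss: 12·δ^2/(1−δ).
No profitable deviation ⇔ 16(1−δ^2) ≤ 12·δ^2, i.e. δ^2 ≥ 16/(16+12) = 4/7.
Hence δ ≥ (4/7)^(1/2) ≈ 0.756.

0.756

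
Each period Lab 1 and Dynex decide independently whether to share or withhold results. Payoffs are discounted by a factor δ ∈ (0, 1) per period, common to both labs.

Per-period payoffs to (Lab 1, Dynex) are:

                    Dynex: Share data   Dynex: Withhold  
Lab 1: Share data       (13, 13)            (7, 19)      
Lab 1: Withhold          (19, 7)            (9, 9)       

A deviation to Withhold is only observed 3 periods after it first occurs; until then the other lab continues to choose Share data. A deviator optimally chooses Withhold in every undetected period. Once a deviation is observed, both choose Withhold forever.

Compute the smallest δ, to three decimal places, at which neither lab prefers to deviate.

Deviating for the 3 undetected periods gains 19−13 = 6 per period over cooperation, then loses 13−9 = 4 per period forever once punishment starts.
Gain: 6(1 + δ + … + δ^2); loss: 4·δ^3/(1−δ).
No profitable deviation ⇔ 6(1−δ^3) ≤ 4·δ^3, i.e. δ^3 ≥ 6/(6+4) = 3/5.
Hence δ ≥ (3/5)^(1/3) ≈ 0.843.

0.843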